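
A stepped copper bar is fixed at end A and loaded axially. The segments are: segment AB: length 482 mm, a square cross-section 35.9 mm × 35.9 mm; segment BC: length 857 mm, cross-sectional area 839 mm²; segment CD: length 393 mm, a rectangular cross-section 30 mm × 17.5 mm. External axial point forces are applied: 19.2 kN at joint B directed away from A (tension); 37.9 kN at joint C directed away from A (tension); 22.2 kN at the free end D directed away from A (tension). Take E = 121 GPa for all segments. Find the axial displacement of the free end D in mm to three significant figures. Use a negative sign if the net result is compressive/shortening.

0.890 mm

Internal axial forces (sectioning from the free end, tension +): N_CD = 22.2 kN, N_BC = 60.1 kN, N_AB = 79.3 kN.
A_AB = 1289 mm².
A_CD = 525 mm².
δ_AB = 79300·482/(1289·121000) = 0.2451 mm
δ_BC = 60100·857/(839·121000) = 0.5074 mm
δ_CD = 22200·393/(525·121000) = 0.1373 mm
δ = Σδ_i = 0.8898 mm.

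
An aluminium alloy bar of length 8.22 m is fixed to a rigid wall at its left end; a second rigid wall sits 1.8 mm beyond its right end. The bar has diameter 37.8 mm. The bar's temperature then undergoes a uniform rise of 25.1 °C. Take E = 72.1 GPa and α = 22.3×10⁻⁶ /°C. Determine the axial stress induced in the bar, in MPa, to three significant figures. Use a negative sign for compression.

-24.6 MPa

Free thermal expansion αLΔT = 22.3e-6 · 8220 · 25.1 = 4.601 mm.
The walls engage after the gap closes; constrained expansion = 4.601 − 1.8 = 2.801 mm.
The walls impose strain ε = −(2.801)/8220 = -3.4075e-04; σ = Eε = 72100 · -3.4075e-04 = -24.57 MPa.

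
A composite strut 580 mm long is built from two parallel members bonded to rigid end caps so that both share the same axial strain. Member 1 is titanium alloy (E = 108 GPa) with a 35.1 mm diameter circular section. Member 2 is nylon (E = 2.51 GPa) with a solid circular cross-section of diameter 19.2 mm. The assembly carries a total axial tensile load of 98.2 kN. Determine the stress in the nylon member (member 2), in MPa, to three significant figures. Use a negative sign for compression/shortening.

A_1 = 967.6 mm².
A_2 = 289.5 mm².
Equal strain + equilibrium ⇒ each member carries load in proportion to AE: A₁E₁ = 104500000 N, A₂E₂ = 726700 N, ΣAE = 105200000 N.
σ₂ = P·E₂/ΣAE = 98200·2510/105200000 = 2.342 MPa.

2.34 MPa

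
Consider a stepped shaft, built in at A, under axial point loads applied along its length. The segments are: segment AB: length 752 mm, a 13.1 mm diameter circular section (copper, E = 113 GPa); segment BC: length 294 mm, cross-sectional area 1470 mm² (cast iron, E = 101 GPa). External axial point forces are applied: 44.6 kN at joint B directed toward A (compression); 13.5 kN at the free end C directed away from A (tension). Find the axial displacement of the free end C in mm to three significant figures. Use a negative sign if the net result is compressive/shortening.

Internal axial forces (sectioning from the free end, tension +): N_BC = 13.5 kN, N_AB = -31.1 kN.
A_AB = 134.8 mm².
δ_AB = -31100·752/(134.8·113000) = -1.536 mm
δ_BC = 13500·294/(1470·101000) = 0.02673 mm
δ = Σδ_i = -1.509 mm.

-1.51 mm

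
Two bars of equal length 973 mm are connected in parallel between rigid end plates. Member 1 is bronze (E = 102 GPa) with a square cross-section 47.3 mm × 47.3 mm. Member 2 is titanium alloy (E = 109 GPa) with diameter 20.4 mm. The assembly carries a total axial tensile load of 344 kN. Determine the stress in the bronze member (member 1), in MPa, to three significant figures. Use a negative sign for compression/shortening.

133 MPa

A_1 = 2237 mm².
A_2 = 326.9 mm².
Equal strain + equilibrium ⇒ each member carries load in proportion to AE: A₁E₁ = 228200000 N, A₂E₂ = 35630000 N, ΣAE = 263800000 N.
σ₁ = P·E₁/ΣAE = 344000·102000/263800000 = 133 MPa.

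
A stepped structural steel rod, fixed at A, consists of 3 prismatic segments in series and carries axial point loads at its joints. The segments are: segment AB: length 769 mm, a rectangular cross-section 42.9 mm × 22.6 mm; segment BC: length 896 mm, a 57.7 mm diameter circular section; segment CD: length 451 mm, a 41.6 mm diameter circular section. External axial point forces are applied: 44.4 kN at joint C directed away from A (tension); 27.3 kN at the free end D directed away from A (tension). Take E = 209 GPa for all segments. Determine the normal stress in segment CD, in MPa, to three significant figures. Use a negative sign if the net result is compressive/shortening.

Internal axial forces (sectioning from the free end, tension +): N_CD = 27.3 kN, N_BC = 71.7 kN, N_AB = 71.7 kN.
A_CD = 1359 mm².
σ_CD = N_CD/A_CD = 27300/1359 = 20.09 MPa.

20.1 MPa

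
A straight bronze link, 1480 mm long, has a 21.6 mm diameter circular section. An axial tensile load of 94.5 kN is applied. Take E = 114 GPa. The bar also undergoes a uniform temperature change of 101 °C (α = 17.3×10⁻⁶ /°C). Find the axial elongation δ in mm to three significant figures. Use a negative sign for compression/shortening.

A = 366.4 mm².
δ_mech = NL/(AE) = 94500·1480/(366.4·114000) = 3.348 mm.
δ_thermal = αLΔT = 17.3e-6·1480·101 = 2.586 mm.
δ = δ_mech + δ_thermal = 5.934 mm.

5.93 mm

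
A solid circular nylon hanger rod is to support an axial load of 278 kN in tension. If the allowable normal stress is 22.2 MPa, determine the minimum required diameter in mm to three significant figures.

126 mm

Required area A ≥ P/σ_allow = 278000/22.2 = 12520 mm².
For a solid circular section, d ≥ √(4A/π) = 126.3 mm.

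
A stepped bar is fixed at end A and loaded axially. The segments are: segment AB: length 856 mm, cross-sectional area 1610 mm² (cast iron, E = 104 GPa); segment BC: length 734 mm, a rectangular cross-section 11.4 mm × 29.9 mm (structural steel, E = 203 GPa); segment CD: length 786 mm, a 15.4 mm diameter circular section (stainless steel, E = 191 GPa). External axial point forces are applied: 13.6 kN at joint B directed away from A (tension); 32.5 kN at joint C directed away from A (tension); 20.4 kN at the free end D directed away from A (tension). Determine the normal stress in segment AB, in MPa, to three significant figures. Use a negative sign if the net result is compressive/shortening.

41.3 MPa

Internal axial forces (sectioning from the free end, tension +): N_CD = 20.4 kN, N_BC = 52.9 kN, N_AB = 66.5 kN.
σ_AB = N_AB/A_AB = 66500/1610 = 41.3 MPa.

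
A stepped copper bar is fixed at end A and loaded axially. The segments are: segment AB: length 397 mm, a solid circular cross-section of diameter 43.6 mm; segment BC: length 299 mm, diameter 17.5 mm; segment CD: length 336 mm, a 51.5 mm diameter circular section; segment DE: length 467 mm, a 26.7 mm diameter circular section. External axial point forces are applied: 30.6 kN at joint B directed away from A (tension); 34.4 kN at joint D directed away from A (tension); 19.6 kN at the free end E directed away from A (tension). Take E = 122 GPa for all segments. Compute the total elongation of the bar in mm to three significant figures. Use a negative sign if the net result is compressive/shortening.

Internal axial forces (sectioning from the free end, tension +): N_DE = 19.6 kN, N_CD = 54 kN, N_BC = 54 kN, N_AB = 84.6 kN.
A_AB = 1493 mm².
A_BC = 240.5 mm².
A_CD = 2083 mm².
A_DE = 559.9 mm².
δ_AB = 84600·397/(1493·122000) = 0.1844 mm
δ_BC = 54000·299/(240.5·122000) = 0.5502 mm
δ_CD = 54000·336/(2083·122000) = 0.0714 mm
δ_DE = 19600·467/(559.9·122000) = 0.134 mm
δ = Σδ_i = 0.94 mm.

0.940 mm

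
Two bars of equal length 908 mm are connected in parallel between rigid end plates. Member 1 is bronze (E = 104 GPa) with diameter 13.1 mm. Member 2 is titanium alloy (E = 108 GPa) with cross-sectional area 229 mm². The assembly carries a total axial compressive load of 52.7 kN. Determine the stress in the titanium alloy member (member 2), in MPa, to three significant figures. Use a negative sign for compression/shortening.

A_1 = 134.8 mm².
Equal strain + equilibrium ⇒ each member carries load in proportion to AE: A₁E₁ = 14020000 N, A₂E₂ = 24730000 N, ΣAE = 38750000 N.
σ₂ = P·E₂/ΣAE = -52700·108000/38750000 = -146.9 MPa.

-147 MPa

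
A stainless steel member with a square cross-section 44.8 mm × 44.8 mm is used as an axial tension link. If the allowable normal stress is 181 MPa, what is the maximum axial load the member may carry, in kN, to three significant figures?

363 kN

A = 2007 mm².
P_max = σ_allow · A = 181 · 2007 = 363300 N = 363.3 kN.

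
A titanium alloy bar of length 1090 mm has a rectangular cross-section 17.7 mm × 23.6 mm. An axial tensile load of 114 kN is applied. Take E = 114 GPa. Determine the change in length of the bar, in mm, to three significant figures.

A = 417.7 mm².
δ_mech = NL/(AE) = 114000·1090/(417.7·114000) = 2.609 mm.

2.61 mm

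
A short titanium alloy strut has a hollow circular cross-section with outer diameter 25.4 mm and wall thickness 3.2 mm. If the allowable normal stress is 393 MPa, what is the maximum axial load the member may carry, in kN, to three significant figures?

A = 223.2 mm².
P_max = σ_allow · A = 393 · 223.2 = 87710 N = 87.71 kN.

87.7 kN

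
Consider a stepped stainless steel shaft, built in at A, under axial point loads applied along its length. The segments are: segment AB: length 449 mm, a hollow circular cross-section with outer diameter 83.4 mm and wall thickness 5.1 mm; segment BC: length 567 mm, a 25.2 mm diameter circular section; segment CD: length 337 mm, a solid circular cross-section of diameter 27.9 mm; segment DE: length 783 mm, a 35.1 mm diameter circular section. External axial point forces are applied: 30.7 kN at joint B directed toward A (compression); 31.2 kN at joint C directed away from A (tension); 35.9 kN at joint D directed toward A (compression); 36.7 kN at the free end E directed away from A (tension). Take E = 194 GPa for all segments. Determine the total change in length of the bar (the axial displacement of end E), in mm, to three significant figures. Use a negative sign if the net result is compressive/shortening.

Internal axial forces (sectioning from the free end, tension +): N_DE = 36.7 kN, N_CD = 0.8 kN, N_BC = 32 kN, N_AB = 1.3 kN.
A_AB = 1255 mm².
A_BC = 498.8 mm².
A_CD = 611.4 mm².
A_DE = 967.6 mm².
δ_AB = 1300·449/(1255·194000) = 0.002398 mm
δ_BC = 32000·567/(498.8·194000) = 0.1875 mm
δ_CD = 800·337/(611.4·194000) = 0.002273 mm
δ_DE = 36700·783/(967.6·194000) = 0.1531 mm
δ = Σδ_i = 0.3453 mm.

0.345 mm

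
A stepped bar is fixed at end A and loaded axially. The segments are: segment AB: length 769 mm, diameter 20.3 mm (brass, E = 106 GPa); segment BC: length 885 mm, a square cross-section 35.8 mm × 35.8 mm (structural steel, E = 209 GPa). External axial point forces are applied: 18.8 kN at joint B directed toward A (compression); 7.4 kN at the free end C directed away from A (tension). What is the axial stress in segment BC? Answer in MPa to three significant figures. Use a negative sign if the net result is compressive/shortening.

Internal axial forces (sectioning from the free end, tension +): N_BC = 7.4 kN, N_AB = -11.4 kN.
A_BC = 1282 mm².
σ_BC = N_BC/A_BC = 7400/1282 = 5.774 MPa.

5.77 MPa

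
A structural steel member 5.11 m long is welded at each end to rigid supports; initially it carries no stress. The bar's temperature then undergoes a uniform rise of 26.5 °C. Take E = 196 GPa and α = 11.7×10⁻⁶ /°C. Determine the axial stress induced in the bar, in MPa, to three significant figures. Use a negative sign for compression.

-60.8 MPa

Free thermal expansion αLΔT = 11.7e-6 · 5110 · 26.5 = 1.584 mm.
The walls impose strain ε = −(1.584)/5110 = -3.1005e-04; σ = Eε = 196000 · -3.1005e-04 = -60.77 MPa.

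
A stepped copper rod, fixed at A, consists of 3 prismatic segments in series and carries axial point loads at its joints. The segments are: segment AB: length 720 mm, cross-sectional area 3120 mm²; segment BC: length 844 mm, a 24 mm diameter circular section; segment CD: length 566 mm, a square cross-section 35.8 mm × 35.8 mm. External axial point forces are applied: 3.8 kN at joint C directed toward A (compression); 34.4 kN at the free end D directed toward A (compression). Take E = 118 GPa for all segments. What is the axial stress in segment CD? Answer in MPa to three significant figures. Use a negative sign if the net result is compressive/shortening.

-26.8 MPa

Internal axial forces (sectioning from the free end, tension +): N_CD = -34.4 kN, N_BC = -38.2 kN, N_AB = -38.2 kN.
A_CD = 1282 mm².
σ_CD = N_CD/A_CD = -34400/1282 = -26.84 MPa.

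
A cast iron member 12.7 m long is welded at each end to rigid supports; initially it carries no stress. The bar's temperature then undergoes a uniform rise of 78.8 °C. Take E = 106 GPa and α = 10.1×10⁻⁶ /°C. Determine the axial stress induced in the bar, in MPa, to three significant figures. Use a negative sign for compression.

Free thermal expansion αLΔT = 10.1e-6 · 12700 · 78.8 = 10.11 mm.
The walls impose strain ε = −(10.11)/12700 = -7.9588e-04; σ = Eε = 106000 · -7.9588e-04 = -84.36 MPa.

-84.4 MPa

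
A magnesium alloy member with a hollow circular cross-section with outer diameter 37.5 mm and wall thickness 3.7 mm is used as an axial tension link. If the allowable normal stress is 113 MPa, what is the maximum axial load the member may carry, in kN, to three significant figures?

44.4 kN

A = 392.9 mm².
P_max = σ_allow · A = 113 · 392.9 = 44400 N = 44.4 kN.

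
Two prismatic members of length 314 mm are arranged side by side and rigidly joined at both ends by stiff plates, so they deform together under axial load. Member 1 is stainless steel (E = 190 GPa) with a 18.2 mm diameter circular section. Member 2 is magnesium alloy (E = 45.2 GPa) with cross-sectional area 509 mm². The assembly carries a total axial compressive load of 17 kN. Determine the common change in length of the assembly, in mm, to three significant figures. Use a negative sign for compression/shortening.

-0.0737 mm

A_1 = 260.2 mm².
Equal strain + equilibrium ⇒ each member carries load in proportion to AE: A₁E₁ = 49430000 N, A₂E₂ = 23010000 N, ΣAE = 72440000 N.
δ = PL/ΣAE = -17000·314/72440000 = -0.07369 mm.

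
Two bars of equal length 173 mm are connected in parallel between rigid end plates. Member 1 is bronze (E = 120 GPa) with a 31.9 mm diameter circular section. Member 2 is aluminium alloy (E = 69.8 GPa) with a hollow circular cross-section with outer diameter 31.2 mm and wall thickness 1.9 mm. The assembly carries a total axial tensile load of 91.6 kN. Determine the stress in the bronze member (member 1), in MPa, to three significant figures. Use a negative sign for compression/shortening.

102 MPa

A_1 = 799.2 mm².
A_2 = 174.9 mm².
Equal strain + equilibrium ⇒ each member carries load in proportion to AE: A₁E₁ = 95910000 N, A₂E₂ = 12210000 N, ΣAE = 108100000 N.
σ₁ = P·E₁/ΣAE = 91600·120000/108100000 = 101.7 MPa.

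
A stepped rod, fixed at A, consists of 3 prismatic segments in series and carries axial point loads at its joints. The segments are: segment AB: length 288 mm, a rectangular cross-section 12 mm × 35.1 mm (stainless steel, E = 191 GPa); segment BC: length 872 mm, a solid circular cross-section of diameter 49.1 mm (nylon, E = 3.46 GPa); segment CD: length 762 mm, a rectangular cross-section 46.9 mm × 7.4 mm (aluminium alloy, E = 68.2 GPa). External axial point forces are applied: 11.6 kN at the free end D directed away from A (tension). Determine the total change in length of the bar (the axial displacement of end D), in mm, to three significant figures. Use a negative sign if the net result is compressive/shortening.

Internal axial forces (sectioning from the free end, tension +): N_CD = 11.6 kN, N_BC = 11.6 kN, N_AB = 11.6 kN.
A_AB = 421.2 mm².
A_BC = 1893 mm².
A_CD = 347.1 mm².
δ_AB = 11600·288/(421.2·191000) = 0.04153 mm
δ_BC = 11600·872/(1893·3460) = 1.544 mm
δ_CD = 11600·762/(347.1·68200) = 0.3734 mm
δ = Σδ_i = 1.959 mm.

1.96 mm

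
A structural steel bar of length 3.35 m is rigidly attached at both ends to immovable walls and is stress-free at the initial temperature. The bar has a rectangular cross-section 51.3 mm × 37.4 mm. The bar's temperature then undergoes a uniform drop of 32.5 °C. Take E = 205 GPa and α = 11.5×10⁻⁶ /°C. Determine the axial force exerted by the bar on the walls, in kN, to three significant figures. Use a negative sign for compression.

Free thermal expansion αLΔT = 11.5e-6 · 3350 · -32.5 = -1.252 mm.
The walls impose strain ε = −(-1.252)/3350 = 3.7375e-04; σ = Eε = 205000 · 3.7375e-04 = 76.62 MPa.
Wall reaction R = σ·A = 76.62·1919 = 147000 N = 147 kN.

147 kN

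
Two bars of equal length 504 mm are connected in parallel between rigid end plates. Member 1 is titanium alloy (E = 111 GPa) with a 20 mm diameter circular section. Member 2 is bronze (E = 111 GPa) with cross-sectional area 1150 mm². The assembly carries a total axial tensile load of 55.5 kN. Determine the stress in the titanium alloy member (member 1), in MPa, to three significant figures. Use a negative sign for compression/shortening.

A_1 = 314.2 mm².
Equal strain + equilibrium ⇒ each member carries load in proportion to AE: A₁E₁ = 34870000 N, A₂E₂ = 127600000 N, ΣAE = 162500000 N.
σ₁ = P·E₁/ΣAE = 55500·111000/162500000 = 37.91 MPa.

37.9 MPa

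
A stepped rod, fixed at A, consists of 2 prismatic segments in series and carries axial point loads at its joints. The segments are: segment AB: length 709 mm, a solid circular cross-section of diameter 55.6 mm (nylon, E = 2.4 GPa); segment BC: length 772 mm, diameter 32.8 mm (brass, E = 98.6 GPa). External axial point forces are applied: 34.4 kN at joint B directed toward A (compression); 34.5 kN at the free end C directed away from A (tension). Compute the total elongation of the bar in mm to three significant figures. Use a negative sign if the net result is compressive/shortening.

Internal axial forces (sectioning from the free end, tension +): N_BC = 34.5 kN, N_AB = 0.1 kN.
A_AB = 2428 mm².
A_BC = 845 mm².
δ_AB = 100·709/(2428·2400) = 0.01217 mm
δ_BC = 34500·772/(845·98600) = 0.3197 mm
δ = Σδ_i = 0.3319 mm.

0.332 mm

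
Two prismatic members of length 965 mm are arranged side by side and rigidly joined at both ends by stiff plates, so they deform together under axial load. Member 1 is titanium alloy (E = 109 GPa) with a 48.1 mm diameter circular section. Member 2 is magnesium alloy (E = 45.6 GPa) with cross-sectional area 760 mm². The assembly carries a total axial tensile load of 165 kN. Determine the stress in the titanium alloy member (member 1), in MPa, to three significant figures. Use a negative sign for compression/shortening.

A_1 = 1817 mm².
Equal strain + equilibrium ⇒ each member carries load in proportion to AE: A₁E₁ = 198100000 N, A₂E₂ = 34660000 N, ΣAE = 232700000 N.
σ₁ = P·E₁/ΣAE = 165000·109000/232700000 = 77.28 MPa.

77.3 MPa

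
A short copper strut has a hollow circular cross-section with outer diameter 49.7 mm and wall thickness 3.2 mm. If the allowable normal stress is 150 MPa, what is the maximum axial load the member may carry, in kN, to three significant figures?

70.1 kN

A = 467.5 mm².
P_max = σ_allow · A = 150 · 467.5 = 70120 N = 70.12 kN.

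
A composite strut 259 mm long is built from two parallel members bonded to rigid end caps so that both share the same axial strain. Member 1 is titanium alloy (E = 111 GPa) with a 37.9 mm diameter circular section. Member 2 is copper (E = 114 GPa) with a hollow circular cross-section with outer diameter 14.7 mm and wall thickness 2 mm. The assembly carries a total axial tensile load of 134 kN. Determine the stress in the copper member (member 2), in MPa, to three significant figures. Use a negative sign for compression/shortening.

A_1 = 1128 mm².
A_2 = 79.8 mm².
Equal strain + equilibrium ⇒ each member carries load in proportion to AE: A₁E₁ = 125200000 N, A₂E₂ = 9097000 N, ΣAE = 134300000 N.
σ₂ = P·E₂/ΣAE = 134000·114000/134300000 = 113.7 MPa.

114 MPa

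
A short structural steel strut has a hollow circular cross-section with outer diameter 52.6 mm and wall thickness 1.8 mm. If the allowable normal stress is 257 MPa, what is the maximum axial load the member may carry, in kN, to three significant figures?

73.8 kN

A = 287.3 mm².
P_max = σ_allow · A = 257 · 287.3 = 73830 N = 73.83 kN.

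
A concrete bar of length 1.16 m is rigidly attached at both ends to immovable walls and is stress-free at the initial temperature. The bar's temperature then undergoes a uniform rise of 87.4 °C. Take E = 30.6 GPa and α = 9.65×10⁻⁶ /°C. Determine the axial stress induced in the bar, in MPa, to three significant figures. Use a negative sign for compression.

Free thermal expansion αLΔT = 9.65e-6 · 1160 · 87.4 = 0.9784 mm.
The walls impose strain ε = −(0.9784)/1160 = -8.4341e-04; σ = Eε = 30600 · -8.4341e-04 = -25.81 MPa.

-25.8 MPa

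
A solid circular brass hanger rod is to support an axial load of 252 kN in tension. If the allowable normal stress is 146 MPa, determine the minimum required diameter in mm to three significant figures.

Required area A ≥ P/σ_allow = 252000/146 = 1726 mm².
For a solid circular section, d ≥ √(4A/π) = 46.88 mm.

46.9 mm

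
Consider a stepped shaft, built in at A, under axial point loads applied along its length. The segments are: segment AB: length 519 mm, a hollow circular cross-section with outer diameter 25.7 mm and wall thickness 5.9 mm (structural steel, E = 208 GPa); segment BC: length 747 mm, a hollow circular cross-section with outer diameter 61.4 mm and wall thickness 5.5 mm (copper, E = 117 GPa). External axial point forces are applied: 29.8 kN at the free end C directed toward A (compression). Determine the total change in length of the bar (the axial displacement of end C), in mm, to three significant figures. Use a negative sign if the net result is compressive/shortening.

-0.400 mm

Internal axial forces (sectioning from the free end, tension +): N_BC = -29.8 kN, N_AB = -29.8 kN.
A_AB = 367 mm².
A_BC = 965.9 mm².
δ_AB = -29800·519/(367·208000) = -0.2026 mm
δ_BC = -29800·747/(965.9·117000) = -0.197 mm
δ = Σδ_i = -0.3996 mm.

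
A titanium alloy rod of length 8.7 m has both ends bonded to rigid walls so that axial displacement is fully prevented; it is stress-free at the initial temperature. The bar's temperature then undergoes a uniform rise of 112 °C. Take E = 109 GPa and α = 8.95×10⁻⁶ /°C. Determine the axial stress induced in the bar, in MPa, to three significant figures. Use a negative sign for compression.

Free thermal expansion αLΔT = 8.95e-6 · 8700 · 112 = 8.721 mm.
The walls impose strain ε = −(8.721)/8700 = -1.0024e-03; σ = Eε = 109000 · -1.0024e-03 = -109.3 MPa.

-109 MPa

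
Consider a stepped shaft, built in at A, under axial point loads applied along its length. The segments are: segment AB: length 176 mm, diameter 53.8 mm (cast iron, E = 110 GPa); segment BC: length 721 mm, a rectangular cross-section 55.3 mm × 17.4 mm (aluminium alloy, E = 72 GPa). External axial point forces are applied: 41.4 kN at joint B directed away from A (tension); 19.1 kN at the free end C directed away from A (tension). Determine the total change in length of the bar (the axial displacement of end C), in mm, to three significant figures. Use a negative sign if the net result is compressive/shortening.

0.241 mm

Internal axial forces (sectioning from the free end, tension +): N_BC = 19.1 kN, N_AB = 60.5 kN.
A_AB = 2273 mm².
A_BC = 962.2 mm².
δ_AB = 60500·176/(2273·110000) = 0.04258 mm
δ_BC = 19100·721/(962.2·72000) = 0.1988 mm
δ = Σδ_i = 0.2414 mm.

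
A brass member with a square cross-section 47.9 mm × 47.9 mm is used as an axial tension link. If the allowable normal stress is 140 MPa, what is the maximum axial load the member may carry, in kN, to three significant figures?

321 kN

A = 2294 mm².
P_max = σ_allow · A = 140 · 2294 = 321200 N = 321.2 kN.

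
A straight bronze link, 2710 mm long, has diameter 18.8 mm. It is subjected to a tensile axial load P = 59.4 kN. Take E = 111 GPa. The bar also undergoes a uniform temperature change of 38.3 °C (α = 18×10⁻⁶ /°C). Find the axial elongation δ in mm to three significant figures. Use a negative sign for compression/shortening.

7.09 mm

A = 277.6 mm².
δ_mech = NL/(AE) = 59400·2710/(277.6·111000) = 5.224 mm.
δ_thermal = αLΔT = 18e-6·2710·38.3 = 1.868 mm.
δ = δ_mech + δ_thermal = 7.093 mm.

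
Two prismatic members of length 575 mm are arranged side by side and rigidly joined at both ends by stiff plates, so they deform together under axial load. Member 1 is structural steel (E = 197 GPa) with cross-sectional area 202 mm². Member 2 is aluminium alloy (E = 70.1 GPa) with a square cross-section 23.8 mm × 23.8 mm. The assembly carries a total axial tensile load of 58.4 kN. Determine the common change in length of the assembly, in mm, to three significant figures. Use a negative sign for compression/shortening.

A_2 = 566.4 mm².
Equal strain + equilibrium ⇒ each member carries load in proportion to AE: A₁E₁ = 39790000 N, A₂E₂ = 39710000 N, ΣAE = 79500000 N.
δ = PL/ΣAE = 58400·575/79500000 = 0.4224 mm.

0.422 mm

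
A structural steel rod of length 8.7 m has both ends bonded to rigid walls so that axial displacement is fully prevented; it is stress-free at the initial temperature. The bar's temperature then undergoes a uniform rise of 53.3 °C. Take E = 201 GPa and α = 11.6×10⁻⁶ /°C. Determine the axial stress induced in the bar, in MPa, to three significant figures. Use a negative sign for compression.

Free thermal expansion αLΔT = 11.6e-6 · 8700 · 53.3 = 5.379 mm.
The walls impose strain ε = −(5.379)/8700 = -6.1828e-04; σ = Eε = 201000 · -6.1828e-04 = -124.3 MPa.

-124 MPa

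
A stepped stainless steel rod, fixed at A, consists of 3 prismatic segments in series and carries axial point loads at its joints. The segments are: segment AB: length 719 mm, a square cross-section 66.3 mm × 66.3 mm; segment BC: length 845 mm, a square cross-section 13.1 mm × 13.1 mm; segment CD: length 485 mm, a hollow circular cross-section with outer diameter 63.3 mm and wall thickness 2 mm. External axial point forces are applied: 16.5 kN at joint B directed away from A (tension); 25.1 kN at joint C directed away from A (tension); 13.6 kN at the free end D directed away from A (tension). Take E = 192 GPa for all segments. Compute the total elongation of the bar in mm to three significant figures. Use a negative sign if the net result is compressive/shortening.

1.13 mm

Internal axial forces (sectioning from the free end, tension +): N_CD = 13.6 kN, N_BC = 38.7 kN, N_AB = 55.2 kN.
A_AB = 4396 mm².
A_BC = 171.6 mm².
A_CD = 385.2 mm².
δ_AB = 55200·719/(4396·192000) = 0.04703 mm
δ_BC = 38700·845/(171.6·192000) = 0.9925 mm
δ_CD = 13600·485/(385.2·192000) = 0.08919 mm
δ = Σδ_i = 1.129 mm.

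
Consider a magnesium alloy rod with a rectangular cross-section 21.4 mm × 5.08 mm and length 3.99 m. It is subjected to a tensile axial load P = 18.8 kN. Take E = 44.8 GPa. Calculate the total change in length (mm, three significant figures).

A = 108.7 mm².
δ_mech = NL/(AE) = 18800·3990/(108.7·44800) = 15.4 mm.

15.4 mm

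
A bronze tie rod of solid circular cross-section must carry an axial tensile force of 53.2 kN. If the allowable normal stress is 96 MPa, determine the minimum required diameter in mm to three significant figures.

26.6 mm

Required area A ≥ P/σ_allow = 53200/96 = 554.2 mm².
For a solid circular section, d ≥ √(4A/π) = 26.56 mm.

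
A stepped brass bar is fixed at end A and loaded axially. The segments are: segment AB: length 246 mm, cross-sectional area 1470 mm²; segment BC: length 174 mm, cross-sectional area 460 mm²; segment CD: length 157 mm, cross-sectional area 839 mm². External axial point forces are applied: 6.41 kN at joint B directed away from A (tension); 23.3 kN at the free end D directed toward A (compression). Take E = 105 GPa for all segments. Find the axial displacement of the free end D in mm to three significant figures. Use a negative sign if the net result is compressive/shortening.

-0.152 mm

Internal axial forces (sectioning from the free end, tension +): N_CD = -23.3 kN, N_BC = -23.3 kN, N_AB = -16.89 kN.
δ_AB = -16890·246/(1470·105000) = -0.02692 mm
δ_BC = -23300·174/(460·105000) = -0.08394 mm
δ_CD = -23300·157/(839·105000) = -0.04152 mm
δ = Σδ_i = -0.1524 mm.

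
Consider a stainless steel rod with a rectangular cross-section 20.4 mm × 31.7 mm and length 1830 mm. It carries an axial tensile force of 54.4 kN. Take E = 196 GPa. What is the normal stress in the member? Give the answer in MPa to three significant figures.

A = 646.7 mm².
σ = N/A = 54400/646.7 = 84.12 MPa.

84.1 MPa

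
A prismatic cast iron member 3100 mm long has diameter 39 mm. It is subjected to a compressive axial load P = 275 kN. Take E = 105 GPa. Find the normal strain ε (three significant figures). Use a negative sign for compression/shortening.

A = 1195 mm².
σ = N/A = -230.2 MPa; ε = σ/E = -230.2/105000 = -2.192e-03.

-0.00219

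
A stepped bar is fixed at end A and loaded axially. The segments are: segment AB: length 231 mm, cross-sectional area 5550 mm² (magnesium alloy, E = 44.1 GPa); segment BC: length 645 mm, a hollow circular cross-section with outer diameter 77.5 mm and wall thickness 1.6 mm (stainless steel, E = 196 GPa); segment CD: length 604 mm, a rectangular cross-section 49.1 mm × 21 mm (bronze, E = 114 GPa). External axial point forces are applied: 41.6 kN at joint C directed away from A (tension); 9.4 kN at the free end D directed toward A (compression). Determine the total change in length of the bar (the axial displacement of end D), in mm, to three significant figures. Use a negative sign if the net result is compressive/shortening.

0.260 mm

Internal axial forces (sectioning from the free end, tension +): N_CD = -9.4 kN, N_BC = 32.2 kN, N_AB = 32.2 kN.
A_BC = 381.5 mm².
A_CD = 1031 mm².
δ_AB = 32200·231/(5550·44100) = 0.03039 mm
δ_BC = 32200·645/(381.5·196000) = 0.2777 mm
δ_CD = -9400·604/(1031·114000) = -0.0483 mm
δ = Σδ_i = 0.2598 mm.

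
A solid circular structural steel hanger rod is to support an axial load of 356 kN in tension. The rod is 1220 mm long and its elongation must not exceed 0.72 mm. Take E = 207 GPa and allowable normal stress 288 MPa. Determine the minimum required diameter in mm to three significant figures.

60.9 mm

Required area A ≥ P/σ_allow = 356000/288 = 1236 mm².
For a solid circular section, d ≥ √(4A/π) = 39.67 mm.
Elongation limit: A ≥ PL/(Eδ_allow) = 356000·1220/(207000·0.72) = 2914 mm² ⇒ d ≥ 60.91 mm.
The elongation limit governs.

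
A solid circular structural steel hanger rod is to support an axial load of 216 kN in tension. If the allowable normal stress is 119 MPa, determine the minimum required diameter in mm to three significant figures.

48.1 mm

Required area A ≥ P/σ_allow = 216000/119 = 1815 mm².
For a solid circular section, d ≥ √(4A/π) = 48.07 mm.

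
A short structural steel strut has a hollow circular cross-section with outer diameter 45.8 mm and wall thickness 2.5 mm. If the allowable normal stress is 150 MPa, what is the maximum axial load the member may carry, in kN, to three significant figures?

51.0 kN

A = 340.1 mm².
P_max = σ_allow · A = 150 · 340.1 = 51010 N = 51.01 kN.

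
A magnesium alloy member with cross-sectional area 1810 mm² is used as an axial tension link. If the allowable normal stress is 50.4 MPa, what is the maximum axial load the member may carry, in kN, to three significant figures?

91.2 kN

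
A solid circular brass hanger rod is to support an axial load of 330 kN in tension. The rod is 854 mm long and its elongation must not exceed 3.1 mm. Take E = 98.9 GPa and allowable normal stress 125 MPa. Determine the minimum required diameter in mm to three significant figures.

58.0 mm

Required area A ≥ P/σ_allow = 330000/125 = 2640 mm².
For a solid circular section, d ≥ √(4A/π) = 57.98 mm.
Elongation limit: A ≥ PL/(Eδ_allow) = 330000·854/(98900·3.1) = 919.2 mm² ⇒ d ≥ 34.21 mm.
The stress limit governs.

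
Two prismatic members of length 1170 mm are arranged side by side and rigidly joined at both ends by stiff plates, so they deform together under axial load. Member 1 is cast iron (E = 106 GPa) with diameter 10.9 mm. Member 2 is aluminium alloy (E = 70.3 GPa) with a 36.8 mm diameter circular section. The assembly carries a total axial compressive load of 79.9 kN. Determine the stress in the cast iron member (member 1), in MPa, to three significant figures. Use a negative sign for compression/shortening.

-100 MPa

A_1 = 93.31 mm².
A_2 = 1064 mm².
Equal strain + equilibrium ⇒ each member carries load in proportion to AE: A₁E₁ = 9891000 N, A₂E₂ = 74770000 N, ΣAE = 84660000 N.
σ₁ = P·E₁/ΣAE = -79900·106000/84660000 = -100 MPa.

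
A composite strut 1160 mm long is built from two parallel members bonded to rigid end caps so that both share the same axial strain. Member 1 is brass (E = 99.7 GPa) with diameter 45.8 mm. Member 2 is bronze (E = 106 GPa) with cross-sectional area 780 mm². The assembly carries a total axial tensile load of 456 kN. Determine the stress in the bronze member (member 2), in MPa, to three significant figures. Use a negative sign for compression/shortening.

196 MPa

A_1 = 1647 mm².
Equal strain + equilibrium ⇒ each member carries load in proportion to AE: A₁E₁ = 164300000 N, A₂E₂ = 82680000 N, ΣAE = 246900000 N.
σ₂ = P·E₂/ΣAE = 456000·106000/246900000 = 195.7 MPa.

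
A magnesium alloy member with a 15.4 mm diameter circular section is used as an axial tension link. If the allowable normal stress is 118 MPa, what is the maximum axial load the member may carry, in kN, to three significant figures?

22.0 kN

A = 186.3 mm².
P_max = σ_allow · A = 118 · 186.3 = 21980 N = 21.98 kN.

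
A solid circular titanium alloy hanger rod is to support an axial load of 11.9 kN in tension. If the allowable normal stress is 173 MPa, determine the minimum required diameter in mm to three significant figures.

Required area A ≥ P/σ_allow = 11900/173 = 68.79 mm².
For a solid circular section, d ≥ √(4A/π) = 9.358 mm.

9.36 mm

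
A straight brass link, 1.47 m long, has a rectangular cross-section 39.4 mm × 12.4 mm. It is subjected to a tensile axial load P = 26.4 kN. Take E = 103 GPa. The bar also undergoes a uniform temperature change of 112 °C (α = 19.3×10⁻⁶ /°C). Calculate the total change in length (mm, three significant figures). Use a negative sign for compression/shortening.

3.95 mm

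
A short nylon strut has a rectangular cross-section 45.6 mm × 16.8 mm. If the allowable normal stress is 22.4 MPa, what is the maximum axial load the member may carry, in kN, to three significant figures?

17.2 kN

A = 766.1 mm².
P_max = σ_allow · A = 22.4 · 766.1 = 17160 N = 17.16 kN.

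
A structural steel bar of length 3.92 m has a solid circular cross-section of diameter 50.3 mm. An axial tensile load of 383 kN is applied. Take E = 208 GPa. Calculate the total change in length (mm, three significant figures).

A = 1987 mm².
δ_mech = NL/(AE) = 383000·3920/(1987·208000) = 3.632 mm.

3.63 mm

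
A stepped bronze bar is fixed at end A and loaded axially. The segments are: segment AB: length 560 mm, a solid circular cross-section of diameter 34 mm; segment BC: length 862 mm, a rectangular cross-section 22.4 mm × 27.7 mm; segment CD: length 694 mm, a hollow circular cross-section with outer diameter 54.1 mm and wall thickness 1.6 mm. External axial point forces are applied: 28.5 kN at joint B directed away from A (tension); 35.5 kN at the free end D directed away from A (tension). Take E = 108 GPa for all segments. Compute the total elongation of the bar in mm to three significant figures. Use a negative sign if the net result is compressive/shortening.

1.69 mm

Internal axial forces (sectioning from the free end, tension +): N_CD = 35.5 kN, N_BC = 35.5 kN, N_AB = 64 kN.
A_AB = 907.9 mm².
A_BC = 620.5 mm².
A_CD = 263.9 mm².
δ_AB = 64000·560/(907.9·108000) = 0.3655 mm
δ_BC = 35500·862/(620.5·108000) = 0.4567 mm
δ_CD = 35500·694/(263.9·108000) = 0.8644 mm
δ = Σδ_i = 1.687 mm.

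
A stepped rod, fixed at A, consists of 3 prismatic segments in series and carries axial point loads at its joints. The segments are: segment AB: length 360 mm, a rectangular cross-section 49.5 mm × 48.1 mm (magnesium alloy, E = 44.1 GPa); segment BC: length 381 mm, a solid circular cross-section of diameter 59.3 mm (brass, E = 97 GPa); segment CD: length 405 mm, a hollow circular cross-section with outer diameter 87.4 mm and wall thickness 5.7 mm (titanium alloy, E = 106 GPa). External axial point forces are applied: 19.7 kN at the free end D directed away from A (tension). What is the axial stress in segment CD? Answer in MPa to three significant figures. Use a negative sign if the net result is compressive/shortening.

13.5 MPa

Internal axial forces (sectioning from the free end, tension +): N_CD = 19.7 kN, N_BC = 19.7 kN, N_AB = 19.7 kN.
A_CD = 1463 mm².
σ_CD = N_CD/A_CD = 19700/1463 = 13.47 MPa.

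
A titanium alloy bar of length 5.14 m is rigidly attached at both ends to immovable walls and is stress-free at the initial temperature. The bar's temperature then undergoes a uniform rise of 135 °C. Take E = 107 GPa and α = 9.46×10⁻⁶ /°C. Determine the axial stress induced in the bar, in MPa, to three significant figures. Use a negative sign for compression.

Free thermal expansion αLΔT = 9.46e-6 · 5140 · 135 = 6.564 mm.
The walls impose strain ε = −(6.564)/5140 = -1.2771e-03; σ = Eε = 107000 · -1.2771e-03 = -136.6 MPa.

-137 MPa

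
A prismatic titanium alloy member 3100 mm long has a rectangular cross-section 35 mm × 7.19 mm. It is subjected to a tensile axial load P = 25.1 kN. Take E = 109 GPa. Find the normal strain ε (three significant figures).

9.15e-04

A = 251.7 mm².
σ = N/A = 99.74 MPa; ε = σ/E = 99.74/109000 = 9.151e-04.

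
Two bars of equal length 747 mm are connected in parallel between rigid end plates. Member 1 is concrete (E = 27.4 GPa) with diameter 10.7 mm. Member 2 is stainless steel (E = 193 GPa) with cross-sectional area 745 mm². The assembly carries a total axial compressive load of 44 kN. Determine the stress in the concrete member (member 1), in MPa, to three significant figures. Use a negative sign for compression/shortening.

-8.24 MPa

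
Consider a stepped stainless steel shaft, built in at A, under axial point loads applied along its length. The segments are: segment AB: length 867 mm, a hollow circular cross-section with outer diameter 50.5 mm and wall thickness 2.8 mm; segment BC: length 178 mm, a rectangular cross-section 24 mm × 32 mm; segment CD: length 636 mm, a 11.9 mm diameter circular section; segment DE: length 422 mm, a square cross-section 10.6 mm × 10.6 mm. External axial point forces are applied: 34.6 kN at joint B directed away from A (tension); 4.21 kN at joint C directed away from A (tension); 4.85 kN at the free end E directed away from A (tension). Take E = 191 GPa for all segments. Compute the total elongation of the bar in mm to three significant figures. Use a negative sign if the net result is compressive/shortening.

Internal axial forces (sectioning from the free end, tension +): N_DE = 4.85 kN, N_CD = 4.85 kN, N_BC = 9.06 kN, N_AB = 43.66 kN.
A_AB = 419.6 mm².
A_BC = 768 mm².
A_CD = 111.2 mm².
A_DE = 112.4 mm².
δ_AB = 43660·867/(419.6·191000) = 0.4723 mm
δ_BC = 9060·178/(768·191000) = 0.01099 mm
δ_CD = 4850·636/(111.2·191000) = 0.1452 mm
δ_DE = 4850·422/(112.4·191000) = 0.09537 mm
δ = Σδ_i = 0.7239 mm.

0.724 mm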